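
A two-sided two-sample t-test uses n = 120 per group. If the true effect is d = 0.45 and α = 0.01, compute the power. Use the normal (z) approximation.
Power ≈ 0.82

Power calculation (two-sample t-test, normal approximation):
z_β = d · √(n/2) - z_{α/2}
z_β = 0.45 · √(120/2) - 2.576
z_β = 0.45 · 7.746 - 2.576
z_β = 0.910

Power = Φ(z_β) = Φ(0.910) ≈ 0.819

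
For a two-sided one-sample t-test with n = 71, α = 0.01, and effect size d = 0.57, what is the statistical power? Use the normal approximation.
Power ≈ 0.99

Power calculation (one-sample t-test, normal approximation):
z_β = d · √n - z_{α/2}
z_β = 0.57 · √71 - 2.576
z_β = 0.57 · 8.426 - 2.576
z_β = 2.227

Power = Φ(z_β) = Φ(2.227) ≈ 0.987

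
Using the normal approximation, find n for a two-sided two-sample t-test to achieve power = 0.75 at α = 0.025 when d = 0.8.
n = 27 per group

Sample size formula (two-sample t-test, normal approximation):
n = 2 · ((z_{α/2} + z_β) / d)²

z_{α/2} = 2.241 (for α = 0.025, two-sided)
z_β = 0.674 (for power = 0.75)
d = 0.8

n = 2 · ((2.241 + 0.674) / 0.8)²
n = 2 · (3.644)²
n ≈ 26.56
Round up to the next whole number: n = 27 per group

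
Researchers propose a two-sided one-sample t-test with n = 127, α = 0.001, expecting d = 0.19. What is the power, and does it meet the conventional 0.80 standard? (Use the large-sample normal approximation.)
Power ≈ 0.13; the study is underpowered (power < 0.80)

Power calculation (one-sample t-test, normal approximation):
z_β = d · √n - z_{α/2}
z_β = 0.19 · √127 - 3.291
z_β = 0.19 · 11.269 - 3.291
z_β = -1.149

Power = Φ(z_β) = Φ(-1.149) ≈ 0.125

Effect size d = 0.19 is very small by Cohen's convention (0.2/0.5/0.8).

Threshold: power ≥ 0.80 is conventionally adequate.
Power ≈ 0.13 → the study is underpowered (power < 0.80).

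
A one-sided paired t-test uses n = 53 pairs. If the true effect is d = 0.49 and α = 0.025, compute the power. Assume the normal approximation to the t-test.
Power ≈ 0.95

Power calculation (paired t-test, normal approximation):
z_β = d · √n - z_α
z_β = 0.49 · √53 - 1.960
z_β = 0.49 · 7.280 - 1.960
z_β = 1.607

Power = Φ(z_β) = Φ(1.607) ≈ 0.946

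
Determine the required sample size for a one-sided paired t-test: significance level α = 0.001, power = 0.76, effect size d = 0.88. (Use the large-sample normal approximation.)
n = 19 pairs

Sample size formula (paired t-test, normal approximation):
n = ((z_α + z_β) / d)²

z_α = 3.090 (for α = 0.001, one-sided)
z_β = 0.706 (for power = 0.76)
d = 0.88

n = ((3.090 + 0.706) / 0.88)²
n = (4.314)²
n ≈ 18.61
Round up to the next whole number: n = 19 pairs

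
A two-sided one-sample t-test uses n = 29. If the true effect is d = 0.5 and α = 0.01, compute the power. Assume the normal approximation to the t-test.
Power ≈ 0.55

Power calculation (one-sample t-test, normal approximation):
z_β = d · √n - z_{α/2}
z_β = 0.5 · √29 - 2.576
z_β = 0.5 · 5.385 - 2.576
z_β = 0.117

Power = Φ(z_β) = Φ(0.117) ≈ 0.546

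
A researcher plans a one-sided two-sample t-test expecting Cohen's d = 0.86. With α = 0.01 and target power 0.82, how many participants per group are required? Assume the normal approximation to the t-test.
n = 29 per group

Sample size formula (two-sample t-test, normal approximation):
n = 2 · ((z_α + z_β) / d)²

z_α = 2.326 (for α = 0.01, one-sided)
z_β = 0.915 (for power = 0.82)
d = 0.86

n = 2 · ((2.326 + 0.915) / 0.86)²
n = 2 · (3.769)²
n ≈ 28.41
Round up to the next whole number: n = 29 per group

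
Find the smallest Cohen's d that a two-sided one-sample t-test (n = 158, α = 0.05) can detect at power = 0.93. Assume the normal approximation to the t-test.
d ≈ 0.27

Minimum detectable effect (one-sample t-test, normal approximation):
d = (z_{α/2} + z_β) / √n
d = (1.960 + 1.476) / √158
d = 3.436 / 12.570
d ≈ 0.27

By Cohen's convention (0.2 small / 0.5 medium / 0.8 large): small effect.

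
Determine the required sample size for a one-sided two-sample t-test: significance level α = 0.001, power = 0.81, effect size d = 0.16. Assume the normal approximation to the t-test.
n = 1231 per group

Sample size formula (two-sample t-test, normal approximation):
n = 2 · ((z_α + z_β) / d)²

z_α = 3.090 (for α = 0.001, one-sided)
z_β = 0.878 (for power = 0.81)
d = 0.16

n = 2 · ((3.090 + 0.878) / 0.16)²
n = 2 · (24.800)²
n ≈ 1230.08
Round up to the next whole number: n = 1231 per group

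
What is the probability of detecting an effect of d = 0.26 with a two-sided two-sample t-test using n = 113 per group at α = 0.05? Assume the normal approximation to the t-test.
Power ≈ 0.50

Power calculation (two-sample t-test, normal approximation):
z_β = d · √(n/2) - z_{α/2}
z_β = 0.26 · √(113/2) - 1.960
z_β = 0.26 · 7.517 - 1.960
z_β = -0.006

Power = Φ(z_β) = Φ(-0.006) ≈ 0.498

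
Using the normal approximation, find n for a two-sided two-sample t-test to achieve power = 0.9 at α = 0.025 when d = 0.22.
n = 513 per group

Sample size formula (two-sample t-test, normal approximation):
n = 2 · ((z_{α/2} + z_β) / d)²

z_{α/2} = 2.241 (for α = 0.025, two-sided)
z_β = 1.282 (for power = 0.9)
d = 0.22

n = 2 · ((2.241 + 1.282) / 0.22)²
n = 2 · (16.014)²
n ≈ 512.90
Round up to the next whole number: n = 513 per group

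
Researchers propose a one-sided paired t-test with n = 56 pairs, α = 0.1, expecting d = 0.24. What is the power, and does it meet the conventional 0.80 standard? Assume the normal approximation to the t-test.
Power ≈ 0.70; the study is underpowered (power < 0.80)

Power calculation (paired t-test, normal approximation):
z_β = d · √n - z_α
z_β = 0.24 · √56 - 1.282
z_β = 0.24 · 7.483 - 1.282
z_β = 0.514

Power = Φ(z_β) = Φ(0.514) ≈ 0.697

Effect size d = 0.24 is small by Cohen's convention (0.2/0.5/0.8).

Threshold: power ≥ 0.80 is conventionally adequate.
Power ≈ 0.70 → the study is underpowered (power < 0.80).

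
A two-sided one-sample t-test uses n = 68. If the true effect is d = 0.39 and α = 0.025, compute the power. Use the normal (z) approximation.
Power ≈ 0.84

Power calculation (one-sample t-test, normal approximation):
z_β = d · √n - z_{α/2}
z_β = 0.39 · √68 - 2.241
z_β = 0.39 · 8.246 - 2.241
z_β = 0.975

Power = Φ(z_β) = Φ(0.975) ≈ 0.835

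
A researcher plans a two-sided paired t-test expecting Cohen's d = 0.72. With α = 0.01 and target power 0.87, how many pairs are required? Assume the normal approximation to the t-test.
n = 27 pairs

Sample size formula (paired t-test, normal approximation):
n = ((z_{α/2} + z_β) / d)²

z_{α/2} = 2.576 (for α = 0.01, two-sided)
z_β = 1.126 (for power = 0.87)
d = 0.72

n = ((2.576 + 1.126) / 0.72)²
n = (5.142)²
n ≈ 26.44
Round up to the next whole number: n = 27 pairs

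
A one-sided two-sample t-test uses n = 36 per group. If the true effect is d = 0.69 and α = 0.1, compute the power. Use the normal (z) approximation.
Power ≈ 0.95

Power calculation (two-sample t-test, normal approximation):
z_β = d · √(n/2) - z_α
z_β = 0.69 · √(36/2) - 1.282
z_β = 0.69 · 4.243 - 1.282
z_β = 1.646

Power = Φ(z_β) = Φ(1.646) ≈ 0.950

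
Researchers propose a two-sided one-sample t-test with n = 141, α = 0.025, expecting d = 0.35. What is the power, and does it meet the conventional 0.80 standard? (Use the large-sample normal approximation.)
Power ≈ 0.97; the study is adequately powered (power ≥ 0.80)

Power calculation (one-sample t-test, normal approximation):
z_β = d · √n - z_{α/2}
z_β = 0.35 · √141 - 2.241
z_β = 0.35 · 11.874 - 2.241
z_β = 1.915

Power = Φ(z_β) = Φ(1.915) ≈ 0.972

Effect size d = 0.35 is small by Cohen's convention (0.2/0.5/0.8).

Threshold: power ≥ 0.80 is conventionally adequate.
Power ≈ 0.97 → the study is adequately powered (power ≥ 0.80).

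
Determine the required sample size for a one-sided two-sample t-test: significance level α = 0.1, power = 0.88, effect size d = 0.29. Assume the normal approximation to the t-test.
n = 144 per group

Sample size formula (two-sample t-test, normal approximation):
n = 2 · ((z_α + z_β) / d)²

z_α = 1.282 (for α = 0.1, one-sided)
z_β = 1.175 (for power = 0.88)
d = 0.29

n = 2 · ((1.282 + 1.175) / 0.29)²
n = 2 · (8.472)²
n ≈ 143.55
Round up to the next whole number: n = 144 per group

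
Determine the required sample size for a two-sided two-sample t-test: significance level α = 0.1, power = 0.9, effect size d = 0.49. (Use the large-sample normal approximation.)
n = 72 per group

Sample size formula (two-sample t-test, normal approximation):
n = 2 · ((z_{α/2} + z_β) / d)²

z_{α/2} = 1.645 (for α = 0.1, two-sided)
z_β = 1.282 (for power = 0.9)
d = 0.49

n = 2 · ((1.645 + 1.282) / 0.49)²
n = 2 · (5.973)²
n ≈ 71.35
Round up to the next whole number: n = 72 per group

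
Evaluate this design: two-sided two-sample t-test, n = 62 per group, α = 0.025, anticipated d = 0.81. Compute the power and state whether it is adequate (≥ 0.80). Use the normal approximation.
Power ≈ 0.99; the study is adequately powered (power ≥ 0.80)

Power calculation (two-sample t-test, normal approximation):
z_β = d · √(n/2) - z_{α/2}
z_β = 0.81 · √(62/2) - 2.241
z_β = 0.81 · 5.568 - 2.241
z_β = 2.268

Power = Φ(z_β) = Φ(2.268) ≈ 0.988

Effect size d = 0.81 is large by Cohen's convention (0.2/0.5/0.8).

Threshold: power ≥ 0.80 is conventionally adequate.
Power ≈ 0.99 → the study is adequately powered (power ≥ 0.80).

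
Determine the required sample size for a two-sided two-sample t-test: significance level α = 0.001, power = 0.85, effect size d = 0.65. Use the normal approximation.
n = 89 per group

Sample size formula (two-sample t-test, normal approximation):
n = 2 · ((z_{α/2} + z_β) / d)²

z_{α/2} = 3.291 (for α = 0.001, two-sided)
z_β = 1.036 (for power = 0.85)
d = 0.65

n = 2 · ((3.291 + 1.036) / 0.65)²
n = 2 · (6.657)²
n ≈ 88.63
Round up to the next whole number: n = 89 per group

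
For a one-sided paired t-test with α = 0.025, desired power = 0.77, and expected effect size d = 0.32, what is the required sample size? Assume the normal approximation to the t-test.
n = 72 pairs

Sample size formula (paired t-test, normal approximation):
n = ((z_α + z_β) / d)²

z_α = 1.960 (for α = 0.025, one-sided)
z_β = 0.739 (for power = 0.77)
d = 0.32

n = ((1.960 + 0.739) / 0.32)²
n = (8.434)²
n ≈ 71.13
Round up to the next whole number: n = 72 pairs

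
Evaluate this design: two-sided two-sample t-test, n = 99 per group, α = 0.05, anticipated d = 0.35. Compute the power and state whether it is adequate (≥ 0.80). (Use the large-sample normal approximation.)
Power ≈ 0.69; the study is underpowered (power < 0.80)

Power calculation (two-sample t-test, normal approximation):
z_β = d · √(n/2) - z_{α/2}
z_β = 0.35 · √(99/2) - 1.960
z_β = 0.35 · 7.036 - 1.960
z_β = 0.503

Power = Φ(z_β) = Φ(0.503) ≈ 0.692

Effect size d = 0.35 is small by Cohen's convention (0.2/0.5/0.8).

Threshold: power ≥ 0.80 is conventionally adequate.
Power ≈ 0.69 → the study is underpowered (power < 0.80).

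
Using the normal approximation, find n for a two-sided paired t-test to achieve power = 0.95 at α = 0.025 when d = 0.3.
n = 168 pairs

Sample size formula (paired t-test, normal approximation):
n = ((z_{α/2} + z_β) / d)²

z_{α/2} = 2.241 (for α = 0.025, two-sided)
z_β = 1.645 (for power = 0.95)
d = 0.3

n = ((2.241 + 1.645) / 0.3)²
n = (12.953)²
n ≈ 167.78
Round up to the next whole number: n = 168 pairs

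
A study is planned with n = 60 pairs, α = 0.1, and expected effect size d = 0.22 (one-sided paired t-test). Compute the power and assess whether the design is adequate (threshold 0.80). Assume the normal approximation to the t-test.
Power ≈ 0.66; the study is underpowered (power < 0.80)

Power calculation (paired t-test, normal approximation):
z_β = d · √n - z_α
z_β = 0.22 · √60 - 1.282
z_β = 0.22 · 7.746 - 1.282
z_β = 0.423

Power = Φ(z_β) = Φ(0.423) ≈ 0.664

Effect size d = 0.22 is small by Cohen's convention (0.2/0.5/0.8).

Threshold: power ≥ 0.80 is conventionally adequate.
Power ≈ 0.66 → the study is underpowered (power < 0.80).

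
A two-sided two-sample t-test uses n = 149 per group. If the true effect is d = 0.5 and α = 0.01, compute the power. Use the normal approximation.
Power ≈ 0.96

Power calculation (two-sample t-test, normal approximation):
z_β = d · √(n/2) - z_{α/2}
z_β = 0.5 · √(149/2) - 2.576
z_β = 0.5 · 8.631 - 2.576
z_β = 1.740

Power = Φ(z_β) = Φ(1.740) ≈ 0.959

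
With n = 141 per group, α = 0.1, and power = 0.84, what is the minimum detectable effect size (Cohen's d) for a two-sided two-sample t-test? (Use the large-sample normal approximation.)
d ≈ 0.31

Minimum detectable effect (two-sample t-test, normal approximation):
d = (z_{α/2} + z_β) / √(n/2)
d = (1.645 + 0.994) / √(141/2)
d = 2.639 / 8.396
d ≈ 0.31

By Cohen's convention (0.2 small / 0.5 medium / 0.8 large): small effect.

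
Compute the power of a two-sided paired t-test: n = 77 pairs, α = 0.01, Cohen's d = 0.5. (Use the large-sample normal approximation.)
Power ≈ 0.96

Power calculation (paired t-test, normal approximation):
z_β = d · √n - z_{α/2}
z_β = 0.5 · √77 - 2.576
z_β = 0.5 · 8.775 - 2.576
z_β = 1.812

Power = Φ(z_β) = Φ(1.812) ≈ 0.965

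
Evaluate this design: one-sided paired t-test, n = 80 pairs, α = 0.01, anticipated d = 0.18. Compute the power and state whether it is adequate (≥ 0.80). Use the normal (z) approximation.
Power ≈ 0.24; the study is underpowered (power < 0.80)

Power calculation (paired t-test, normal approximation):
z_β = d · √n - z_α
z_β = 0.18 · √80 - 2.326
z_β = 0.18 · 8.944 - 2.326
z_β = -0.716

Power = Φ(z_β) = Φ(-0.716) ≈ 0.237

Effect size d = 0.18 is very small by Cohen's convention (0.2/0.5/0.8).

Threshold: power ≥ 0.80 is conventionally adequate.
Power ≈ 0.24 → the study is underpowered (power < 0.80).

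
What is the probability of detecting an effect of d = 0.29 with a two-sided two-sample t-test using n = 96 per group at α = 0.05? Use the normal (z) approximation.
Power ≈ 0.52

Power calculation (two-sample t-test, normal approximation):
z_β = d · √(n/2) - z_{α/2}
z_β = 0.29 · √(96/2) - 1.960
z_β = 0.29 · 6.928 - 1.960
z_β = 0.049

Power = Φ(z_β) = Φ(0.049) ≈ 0.520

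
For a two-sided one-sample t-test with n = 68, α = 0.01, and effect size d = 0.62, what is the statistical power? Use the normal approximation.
Power ≈ 0.99

Power calculation (one-sample t-test, normal approximation):
z_β = d · √n - z_{α/2}
z_β = 0.62 · √68 - 2.576
z_β = 0.62 · 8.246 - 2.576
z_β = 2.537

Power = Φ(z_β) = Φ(2.537) ≈ 0.994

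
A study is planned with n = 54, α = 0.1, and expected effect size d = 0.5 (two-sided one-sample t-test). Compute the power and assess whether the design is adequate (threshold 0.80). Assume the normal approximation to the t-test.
Power ≈ 0.98; the study is adequately powered (power ≥ 0.80)

Power calculation (one-sample t-test, normal approximation):
z_β = d · √n - z_{α/2}
z_β = 0.5 · √54 - 1.645
z_β = 0.5 · 7.348 - 1.645
z_β = 2.029

Power = Φ(z_β) = Φ(2.029) ≈ 0.979

Effect size d = 0.5 is medium by Cohen's convention (0.2/0.5/0.8).

Threshold: power ≥ 0.80 is conventionally adequate.
Power ≈ 0.98 → the study is adequately powered (power ≥ 0.80).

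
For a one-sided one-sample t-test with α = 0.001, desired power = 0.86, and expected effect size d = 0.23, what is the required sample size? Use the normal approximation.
n = 329

Sample size formula (one-sample t-test, normal approximation):
n = ((z_α + z_β) / d)²

z_α = 3.090 (for α = 0.001, one-sided)
z_β = 1.080 (for power = 0.86)
d = 0.23

n = ((3.090 + 1.080) / 0.23)²
n = (18.130)²
n ≈ 328.70
Round up to the next whole number: n = 329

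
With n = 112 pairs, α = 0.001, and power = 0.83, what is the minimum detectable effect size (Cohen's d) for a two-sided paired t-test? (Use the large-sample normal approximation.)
d ≈ 0.40

Minimum detectable effect (paired t-test, normal approximation):
d = (z_{α/2} + z_β) / √n
d = (3.291 + 0.954) / √112
d = 4.245 / 10.583
d ≈ 0.40

By Cohen's convention (0.2 small / 0.5 medium / 0.8 large): small effect.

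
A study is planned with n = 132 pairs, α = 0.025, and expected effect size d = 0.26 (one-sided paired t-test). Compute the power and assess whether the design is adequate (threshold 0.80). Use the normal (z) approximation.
Power ≈ 0.85; the study is adequately powered (power ≥ 0.80)

Power calculation (paired t-test, normal approximation):
z_β = d · √n - z_α
z_β = 0.26 · √132 - 1.960
z_β = 0.26 · 11.489 - 1.960
z_β = 1.027

Power = Φ(z_β) = Φ(1.027) ≈ 0.848

Effect size d = 0.26 is small by Cohen's convention (0.2/0.5/0.8).

Threshold: power ≥ 0.80 is conventionally adequate.
Power ≈ 0.85 → the study is adequately powered (power ≥ 0.80).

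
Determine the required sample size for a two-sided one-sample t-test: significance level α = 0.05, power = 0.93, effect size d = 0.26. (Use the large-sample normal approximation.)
n = 175

Sample size formula (one-sample t-test, normal approximation):
n = ((z_{α/2} + z_β) / d)²

z_{α/2} = 1.960 (for α = 0.05, two-sided)
z_β = 1.476 (for power = 0.93)
d = 0.26

n = ((1.960 + 1.476) / 0.26)²
n = (13.215)²
n ≈ 174.64
Round up to the next whole number: n = 175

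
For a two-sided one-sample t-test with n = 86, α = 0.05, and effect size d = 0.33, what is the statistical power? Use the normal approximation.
Power ≈ 0.86

Power calculation (one-sample t-test, normal approximation):
z_β = d · √n - z_{α/2}
z_β = 0.33 · √86 - 1.960
z_β = 0.33 · 9.274 - 1.960
z_β = 1.100

Power = Φ(z_β) = Φ(1.100) ≈ 0.864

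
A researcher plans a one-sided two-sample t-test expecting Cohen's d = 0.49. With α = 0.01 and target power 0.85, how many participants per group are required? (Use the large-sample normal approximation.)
n = 95 per group

Sample size formula (two-sample t-test, normal approximation):
n = 2 · ((z_α + z_β) / d)²

z_α = 2.326 (for α = 0.01, one-sided)
z_β = 1.036 (for power = 0.85)
d = 0.49

n = 2 · ((2.326 + 1.036) / 0.49)²
n = 2 · (6.861)²
n ≈ 94.15
Round up to the next whole number: n = 95 per group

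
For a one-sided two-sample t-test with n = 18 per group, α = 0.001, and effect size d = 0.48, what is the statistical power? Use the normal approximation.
Power ≈ 0.05

Power calculation (two-sample t-test, normal approximation):
z_β = d · √(n/2) - z_α
z_β = 0.48 · √(18/2) - 3.090
z_β = 0.48 · 3.000 - 3.090
z_β = -1.650

Power = Φ(z_β) = Φ(-1.650) ≈ 0.049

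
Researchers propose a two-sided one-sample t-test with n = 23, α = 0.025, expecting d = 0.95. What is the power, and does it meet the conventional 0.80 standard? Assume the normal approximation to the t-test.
Power ≈ 0.99; the study is adequately powered (power ≥ 0.80)

Power calculation (one-sample t-test, normal approximation):
z_β = d · √n - z_{α/2}
z_β = 0.95 · √23 - 2.241
z_β = 0.95 · 4.796 - 2.241
z_β = 2.315

Power = Φ(z_β) = Φ(2.315) ≈ 0.990

Effect size d = 0.95 is large by Cohen's convention (0.2/0.5/0.8).

Threshold: power ≥ 0.80 is conventionally adequate.
Power ≈ 0.99 → the study is adequately powered (power ≥ 0.80).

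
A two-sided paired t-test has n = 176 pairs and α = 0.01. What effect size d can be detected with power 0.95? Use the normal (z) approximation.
d ≈ 0.32

Minimum detectable effect (paired t-test, normal approximation):
d = (z_{α/2} + z_β) / √n
d = (2.576 + 1.645) / √176
d = 4.221 / 13.266
d ≈ 0.32

By Cohen's convention (0.2 small / 0.5 medium / 0.8 large): small effect.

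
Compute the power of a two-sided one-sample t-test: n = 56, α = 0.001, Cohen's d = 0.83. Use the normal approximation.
Power ≈ 1.00

Power calculation (one-sample t-test, normal approximation):
z_β = d · √n - z_{α/2}
z_β = 0.83 · √56 - 3.291
z_β = 0.83 · 7.483 - 3.291
z_β = 2.921

Power = Φ(z_β) = Φ(2.921) ≈ 0.998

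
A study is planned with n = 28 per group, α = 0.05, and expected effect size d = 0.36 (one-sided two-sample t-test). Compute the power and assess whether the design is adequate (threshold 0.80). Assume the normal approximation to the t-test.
Power ≈ 0.38; the study is underpowered (power < 0.80)

Power calculation (two-sample t-test, normal approximation):
z_β = d · √(n/2) - z_α
z_β = 0.36 · √(28/2) - 1.645
z_β = 0.36 · 3.742 - 1.645
z_β = -0.298

Power = Φ(z_β) = Φ(-0.298) ≈ 0.383

Effect size d = 0.36 is small by Cohen's convention (0.2/0.5/0.8).

Threshold: power ≥ 0.80 is conventionally adequate.
Power ≈ 0.38 → the study is underpowered (power < 0.80).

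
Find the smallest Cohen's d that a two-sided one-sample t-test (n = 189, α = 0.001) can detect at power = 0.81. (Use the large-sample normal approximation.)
d ≈ 0.30

Minimum detectable effect (one-sample t-test, normal approximation):
d = (z_{α/2} + z_β) / √n
d = (3.291 + 0.878) / √189
d = 4.168 / 13.748
d ≈ 0.30

By Cohen's convention (0.2 small / 0.5 medium / 0.8 large): small effect.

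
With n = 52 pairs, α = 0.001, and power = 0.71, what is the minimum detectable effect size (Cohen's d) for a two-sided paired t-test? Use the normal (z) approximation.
d ≈ 0.53

Minimum detectable effect (paired t-test, normal approximation):
d = (z_{α/2} + z_β) / √n
d = (3.291 + 0.553) / √52
d = 3.844 / 7.211
d ≈ 0.53

By Cohen's convention (0.2 small / 0.5 medium / 0.8 large): medium effect.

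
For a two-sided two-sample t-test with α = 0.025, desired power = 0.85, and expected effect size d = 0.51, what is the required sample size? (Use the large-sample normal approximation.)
n = 83 per group

Sample size formula (two-sample t-test, normal approximation):
n = 2 · ((z_{α/2} + z_β) / d)²

z_{α/2} = 2.241 (for α = 0.025, two-sided)
z_β = 1.036 (for power = 0.85)
d = 0.51

n = 2 · ((2.241 + 1.036) / 0.51)²
n = 2 · (6.425)²
n ≈ 82.56
Round up to the next whole number: n = 83 per group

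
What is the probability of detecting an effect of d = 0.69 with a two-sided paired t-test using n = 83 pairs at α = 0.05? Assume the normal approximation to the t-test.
Power ≈ 1.00

Power calculation (paired t-test, normal approximation):
z_β = d · √n - z_{α/2}
z_β = 0.69 · √83 - 1.960
z_β = 0.69 · 9.110 - 1.960
z_β = 4.326

Power = Φ(z_β) = Φ(4.326) ≈ 1.000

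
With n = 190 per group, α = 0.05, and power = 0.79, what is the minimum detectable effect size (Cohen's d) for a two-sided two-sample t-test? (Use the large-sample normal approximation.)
d ≈ 0.28

Minimum detectable effect (two-sample t-test, normal approximation):
d = (z_{α/2} + z_β) / √(n/2)
d = (1.960 + 0.806) / √(190/2)
d = 2.766 / 9.747
d ≈ 0.28

By Cohen's convention (0.2 small / 0.5 medium / 0.8 large): small effect.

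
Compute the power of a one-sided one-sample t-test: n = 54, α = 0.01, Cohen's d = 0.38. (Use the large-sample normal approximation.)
Power ≈ 0.68

Power calculation (one-sample t-test, normal approximation):
z_β = d · √n - z_α
z_β = 0.38 · √54 - 2.326
z_β = 0.38 · 7.348 - 2.326
z_β = 0.466

Power = Φ(z_β) = Φ(0.466) ≈ 0.679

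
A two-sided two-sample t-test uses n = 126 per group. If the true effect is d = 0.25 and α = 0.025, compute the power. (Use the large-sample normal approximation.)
Power ≈ 0.40

Power calculation (two-sample t-test, normal approximation):
z_β = d · √(n/2) - z_{α/2}
z_β = 0.25 · √(126/2) - 2.241
z_β = 0.25 · 7.937 - 2.241
z_β = -0.257

Power = Φ(z_β) = Φ(-0.257) ≈ 0.399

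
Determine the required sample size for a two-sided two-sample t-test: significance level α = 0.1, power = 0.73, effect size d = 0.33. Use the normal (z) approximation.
n = 94 per group

Sample size formula (two-sample t-test, normal approximation):
n = 2 · ((z_{α/2} + z_β) / d)²

z_{α/2} = 1.645 (for α = 0.1, two-sided)
z_β = 0.613 (for power = 0.73)
d = 0.33

n = 2 · ((1.645 + 0.613) / 0.33)²
n = 2 · (6.842)²
n ≈ 93.63
Round up to the next whole number: n = 94 per group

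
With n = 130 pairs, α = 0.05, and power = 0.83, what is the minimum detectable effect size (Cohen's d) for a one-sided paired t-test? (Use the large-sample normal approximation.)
d ≈ 0.23

Minimum detectable effect (paired t-test, normal approximation):
d = (z_α + z_β) / √n
d = (1.645 + 0.954) / √130
d = 2.599 / 11.402
d ≈ 0.23

By Cohen's convention (0.2 small / 0.5 medium / 0.8 large): small effect.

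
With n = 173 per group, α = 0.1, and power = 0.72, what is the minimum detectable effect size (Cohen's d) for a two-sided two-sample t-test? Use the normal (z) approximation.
d ≈ 0.24

Minimum detectable effect (two-sample t-test, normal approximation):
d = (z_{α/2} + z_β) / √(n/2)
d = (1.645 + 0.583) / √(173/2)
d = 2.228 / 9.301
d ≈ 0.24

By Cohen's convention (0.2 small / 0.5 medium / 0.8 large): small effect.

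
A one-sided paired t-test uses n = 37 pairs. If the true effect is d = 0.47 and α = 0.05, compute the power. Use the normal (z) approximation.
Power ≈ 0.89

Power calculation (paired t-test, normal approximation):
z_β = d · √n - z_α
z_β = 0.47 · √37 - 1.645
z_β = 0.47 · 6.083 - 1.645
z_β = 1.214

Power = Φ(z_β) = Φ(1.214) ≈ 0.888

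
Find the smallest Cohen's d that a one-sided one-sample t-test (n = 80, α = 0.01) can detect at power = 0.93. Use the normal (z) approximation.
d ≈ 0.43

Minimum detectable effect (one-sample t-test, normal approximation):
d = (z_α + z_β) / √n
d = (2.326 + 1.476) / √80
d = 3.802 / 8.944
d ≈ 0.43

By Cohen's convention (0.2 small / 0.5 medium / 0.8 large): small effect.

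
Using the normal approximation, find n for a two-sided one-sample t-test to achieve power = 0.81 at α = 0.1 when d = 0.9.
n = 8

Sample size formula (one-sample t-test, normal approximation):
n = ((z_{α/2} + z_β) / d)²

z_{α/2} = 1.645 (for α = 0.1, two-sided)
z_β = 0.878 (for power = 0.81)
d = 0.9

n = ((1.645 + 0.878) / 0.9)²
n = (2.803)²
n ≈ 7.86
Round up to the next whole number: n = 8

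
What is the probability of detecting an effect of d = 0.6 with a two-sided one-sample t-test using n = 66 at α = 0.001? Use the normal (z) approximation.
Power ≈ 0.94

Power calculation (one-sample t-test, normal approximation):
z_β = d · √n - z_{α/2}
z_β = 0.6 · √66 - 3.291
z_β = 0.6 · 8.124 - 3.291
z_β = 1.584

Power = Φ(z_β) = Φ(1.584) ≈ 0.943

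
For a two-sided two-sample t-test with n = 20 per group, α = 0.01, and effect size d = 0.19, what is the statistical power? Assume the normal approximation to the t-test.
Power ≈ 0.02

Power calculation (two-sample t-test, normal approximation):
z_β = d · √(n/2) - z_{α/2}
z_β = 0.19 · √(20/2) - 2.576
z_β = 0.19 · 3.162 - 2.576
z_β = -1.975

Power = Φ(z_β) = Φ(-1.975) ≈ 0.024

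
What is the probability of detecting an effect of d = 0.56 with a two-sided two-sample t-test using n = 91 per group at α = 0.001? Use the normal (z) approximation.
Power ≈ 0.69

Power calculation (two-sample t-test, normal approximation):
z_β = d · √(n/2) - z_{α/2}
z_β = 0.56 · √(91/2) - 3.291
z_β = 0.56 · 6.745 - 3.291
z_β = 0.487

Power = Φ(z_β) = Φ(0.487) ≈ 0.687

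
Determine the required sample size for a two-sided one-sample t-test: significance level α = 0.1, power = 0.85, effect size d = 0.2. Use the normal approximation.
n = 180

Sample size formula (one-sample t-test, normal approximation):
n = ((z_{α/2} + z_β) / d)²

z_{α/2} = 1.645 (for α = 0.1, two-sided)
z_β = 1.036 (for power = 0.85)
d = 0.2

n = ((1.645 + 1.036) / 0.2)²
n = (13.405)²
n ≈ 179.69
Round up to the next whole number: n = 180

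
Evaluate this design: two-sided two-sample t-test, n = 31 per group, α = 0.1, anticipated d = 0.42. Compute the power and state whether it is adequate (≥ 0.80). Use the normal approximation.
Power ≈ 0.50; the study is underpowered (power < 0.80)

Power calculation (two-sample t-test, normal approximation):
z_β = d · √(n/2) - z_{α/2}
z_β = 0.42 · √(31/2) - 1.645
z_β = 0.42 · 3.937 - 1.645
z_β = 0.009

Power = Φ(z_β) = Φ(0.009) ≈ 0.503

Effect size d = 0.42 is small by Cohen's convention (0.2/0.5/0.8).

Threshold: power ≥ 0.80 is conventionally adequate.
Power ≈ 0.50 → the study is underpowered (power < 0.80).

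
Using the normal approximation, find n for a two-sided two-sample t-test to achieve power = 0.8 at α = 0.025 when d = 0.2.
n = 476 per group

Sample size formula (two-sample t-test, normal approximation):
n = 2 · ((z_{α/2} + z_β) / d)²

z_{α/2} = 2.241 (for α = 0.025, two-sided)
z_β = 0.842 (for power = 0.8)
d = 0.2

n = 2 · ((2.241 + 0.842) / 0.2)²
n = 2 · (15.415)²
n ≈ 475.24
Round up to the next whole number: n = 476 per group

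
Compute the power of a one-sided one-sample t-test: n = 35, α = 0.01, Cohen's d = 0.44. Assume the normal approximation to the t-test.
Power ≈ 0.61

Power calculation (one-sample t-test, normal approximation):
z_β = d · √n - z_α
z_β = 0.44 · √35 - 2.326
z_β = 0.44 · 5.916 - 2.326
z_β = 0.277

Power = Φ(z_β) = Φ(0.277) ≈ 0.609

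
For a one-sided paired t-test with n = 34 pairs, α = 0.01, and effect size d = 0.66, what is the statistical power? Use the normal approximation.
Power ≈ 0.94

Power calculation (paired t-test, normal approximation):
z_β = d · √n - z_α
z_β = 0.66 · √34 - 2.326
z_β = 0.66 · 5.831 - 2.326
z_β = 1.522

Power = Φ(z_β) = Φ(1.522) ≈ 0.936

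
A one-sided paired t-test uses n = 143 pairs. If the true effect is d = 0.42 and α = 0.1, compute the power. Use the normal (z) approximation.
Power ≈ 1.00

Power calculation (paired t-test, normal approximation):
z_β = d · √n - z_α
z_β = 0.42 · √143 - 1.282
z_β = 0.42 · 11.958 - 1.282
z_β = 3.741

Power = Φ(z_β) = Φ(3.741) ≈ 1.000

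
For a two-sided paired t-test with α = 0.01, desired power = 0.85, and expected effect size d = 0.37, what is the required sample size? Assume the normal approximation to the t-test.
n = 96 pairs

Sample size formula (paired t-test, normal approximation):
n = ((z_{α/2} + z_β) / d)²

z_{α/2} = 2.576 (for α = 0.01, two-sided)
z_β = 1.036 (for power = 0.85)
d = 0.37

n = ((2.576 + 1.036) / 0.37)²
n = (9.762)²
n ≈ 95.30
Round up to the next whole number: n = 96 pairs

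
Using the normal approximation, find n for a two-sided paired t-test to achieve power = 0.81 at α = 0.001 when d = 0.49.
n = 73 pairs

Sample size formula (paired t-test, normal approximation):
n = ((z_{α/2} + z_β) / d)²

z_{α/2} = 3.291 (for α = 0.001, two-sided)
z_β = 0.878 (for power = 0.81)
d = 0.49

n = ((3.291 + 0.878) / 0.49)²
n = (8.508)²
n ≈ 72.39
Round up to the next whole number: n = 73 pairs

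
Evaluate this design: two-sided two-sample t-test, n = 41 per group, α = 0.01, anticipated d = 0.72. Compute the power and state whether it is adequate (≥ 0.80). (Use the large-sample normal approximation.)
Power ≈ 0.75; the study is underpowered (power < 0.80)

Power calculation (two-sample t-test, normal approximation):
z_β = d · √(n/2) - z_{α/2}
z_β = 0.72 · √(41/2) - 2.576
z_β = 0.72 · 4.528 - 2.576
z_β = 0.684

Power = Φ(z_β) = Φ(0.684) ≈ 0.753

Effect size d = 0.72 is medium by Cohen's convention (0.2/0.5/0.8).

Threshold: power ≥ 0.80 is conventionally adequate.
Power ≈ 0.75 → the study is underpowered (power < 0.80).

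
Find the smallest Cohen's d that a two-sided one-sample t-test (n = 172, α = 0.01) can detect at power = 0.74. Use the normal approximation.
d ≈ 0.25

Minimum detectable effect (one-sample t-test, normal approximation):
d = (z_{α/2} + z_β) / √n
d = (2.576 + 0.643) / √172
d = 3.219 / 13.115
d ≈ 0.25

By Cohen's convention (0.2 small / 0.5 medium / 0.8 large): small effect.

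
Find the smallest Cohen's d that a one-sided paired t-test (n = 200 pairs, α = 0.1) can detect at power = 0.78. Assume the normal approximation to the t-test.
d ≈ 0.15

Minimum detectable effect (paired t-test, normal approximation):
d = (z_α + z_β) / √n
d = (1.282 + 0.772) / √200
d = 2.054 / 14.142
d ≈ 0.15

By Cohen's convention (0.2 small / 0.5 medium / 0.8 large): very small effect.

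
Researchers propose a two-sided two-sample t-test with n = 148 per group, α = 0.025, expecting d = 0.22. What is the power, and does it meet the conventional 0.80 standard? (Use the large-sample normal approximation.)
Power ≈ 0.36; the study is underpowered (power < 0.80)

Power calculation (two-sample t-test, normal approximation):
z_β = d · √(n/2) - z_{α/2}
z_β = 0.22 · √(148/2) - 2.241
z_β = 0.22 · 8.602 - 2.241
z_β = -0.349

Power = Φ(z_β) = Φ(-0.349) ≈ 0.364

Effect size d = 0.22 is small by Cohen's convention (0.2/0.5/0.8).

Threshold: power ≥ 0.80 is conventionally adequate.
Power ≈ 0.36 → the study is underpowered (power < 0.80).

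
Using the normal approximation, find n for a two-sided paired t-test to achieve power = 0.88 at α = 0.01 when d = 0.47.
n = 64 pairs

Sample size formula (paired t-test, normal approximation):
n = ((z_{α/2} + z_β) / d)²

z_{α/2} = 2.576 (for α = 0.01, two-sided)
z_β = 1.175 (for power = 0.88)
d = 0.47

n = ((2.576 + 1.175) / 0.47)²
n = (7.981)²
n ≈ 63.70
Round up to the next whole number: n = 64 pairs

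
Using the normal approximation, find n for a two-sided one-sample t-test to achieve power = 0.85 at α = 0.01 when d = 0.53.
n = 47

Sample size formula (one-sample t-test, normal approximation):
n = ((z_{α/2} + z_β) / d)²

z_{α/2} = 2.576 (for α = 0.01, two-sided)
z_β = 1.036 (for power = 0.85)
d = 0.53

n = ((2.576 + 1.036) / 0.53)²
n = (6.815)²
n ≈ 46.44
Round up to the next whole number: n = 47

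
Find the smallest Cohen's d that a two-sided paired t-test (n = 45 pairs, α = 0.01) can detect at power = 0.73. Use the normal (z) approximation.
d ≈ 0.48

Minimum detectable effect (paired t-test, normal approximation):
d = (z_{α/2} + z_β) / √n
d = (2.576 + 0.613) / √45
d = 3.189 / 6.708
d ≈ 0.48

By Cohen's convention (0.2 small / 0.5 medium / 0.8 large): small effect.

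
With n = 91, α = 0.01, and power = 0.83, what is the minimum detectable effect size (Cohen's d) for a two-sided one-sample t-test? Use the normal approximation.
d ≈ 0.37

Minimum detectable effect (one-sample t-test, normal approximation):
d = (z_{α/2} + z_β) / √n
d = (2.576 + 0.954) / √91
d = 3.530 / 9.539
d ≈ 0.37

By Cohen's convention (0.2 small / 0.5 medium / 0.8 large): small effect.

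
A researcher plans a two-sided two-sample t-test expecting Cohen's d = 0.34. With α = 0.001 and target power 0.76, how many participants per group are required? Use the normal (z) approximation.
n = 277 per group

Sample size formula (two-sample t-test, normal approximation):
n = 2 · ((z_{α/2} + z_β) / d)²

z_{α/2} = 3.291 (for α = 0.001, two-sided)
z_β = 0.706 (for power = 0.76)
d = 0.34

n = 2 · ((3.291 + 0.706) / 0.34)²
n = 2 · (11.756)²
n ≈ 276.41
Round up to the next whole number: n = 277 per group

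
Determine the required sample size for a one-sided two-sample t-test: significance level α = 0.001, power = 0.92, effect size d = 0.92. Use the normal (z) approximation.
n = 48 per group

Sample size formula (two-sample t-test, normal approximation):
n = 2 · ((z_α + z_β) / d)²

z_α = 3.090 (for α = 0.001, one-sided)
z_β = 1.405 (for power = 0.92)
d = 0.92

n = 2 · ((3.090 + 1.405) / 0.92)²
n = 2 · (4.886)²
n ≈ 47.75
Round up to the next whole number: n = 48 per group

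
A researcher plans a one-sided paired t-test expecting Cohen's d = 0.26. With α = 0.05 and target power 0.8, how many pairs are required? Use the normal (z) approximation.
n = 92 pairs

Sample size formula (paired t-test, normal approximation):
n = ((z_α + z_β) / d)²

z_α = 1.645 (for α = 0.05, one-sided)
z_β = 0.842 (for power = 0.8)
d = 0.26

n = ((1.645 + 0.842) / 0.26)²
n = (9.565)²
n ≈ 91.49
Round up to the next whole number: n = 92 pairs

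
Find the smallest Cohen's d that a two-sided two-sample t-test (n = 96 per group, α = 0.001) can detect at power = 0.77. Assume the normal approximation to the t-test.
d ≈ 0.58

Minimum detectable effect (two-sample t-test, normal approximation):
d = (z_{α/2} + z_β) / √(n/2)
d = (3.291 + 0.739) / √(96/2)
d = 4.029 / 6.928
d ≈ 0.58

By Cohen's convention (0.2 small / 0.5 medium / 0.8 large): medium effect.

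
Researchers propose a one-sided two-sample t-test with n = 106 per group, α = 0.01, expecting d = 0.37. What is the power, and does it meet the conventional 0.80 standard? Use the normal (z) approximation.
Power ≈ 0.64; the study is underpowered (power < 0.80)

Power calculation (two-sample t-test, normal approximation):
z_β = d · √(n/2) - z_α
z_β = 0.37 · √(106/2) - 2.326
z_β = 0.37 · 7.280 - 2.326
z_β = 0.367

Power = Φ(z_β) = Φ(0.367) ≈ 0.643

Effect size d = 0.37 is small by Cohen's convention (0.2/0.5/0.8).

Threshold: power ≥ 0.80 is conventionally adequate.
Power ≈ 0.64 → the study is underpowered (power < 0.80).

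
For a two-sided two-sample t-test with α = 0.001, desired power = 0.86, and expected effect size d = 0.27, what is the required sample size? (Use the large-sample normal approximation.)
n = 525 per group

Sample size formula (two-sample t-test, normal approximation):
n = 2 · ((z_{α/2} + z_β) / d)²

z_{α/2} = 3.291 (for α = 0.001, two-sided)
z_β = 1.080 (for power = 0.86)
d = 0.27

n = 2 · ((3.291 + 1.080) / 0.27)²
n = 2 · (16.189)²
n ≈ 524.17
Round up to the next whole number: n = 525 per group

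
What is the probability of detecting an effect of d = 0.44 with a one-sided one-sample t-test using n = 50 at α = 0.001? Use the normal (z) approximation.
Power ≈ 0.51

Power calculation (one-sample t-test, normal approximation):
z_β = d · √n - z_α
z_β = 0.44 · √50 - 3.090
z_β = 0.44 · 7.071 - 3.090
z_β = 0.021

Power = Φ(z_β) = Φ(0.021) ≈ 0.508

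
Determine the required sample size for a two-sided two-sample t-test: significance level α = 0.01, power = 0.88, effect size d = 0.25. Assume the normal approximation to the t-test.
n = 451 per group

Sample size formula (two-sample t-test, normal approximation):
n = 2 · ((z_{α/2} + z_β) / d)²

z_{α/2} = 2.576 (for α = 0.01, two-sided)
z_β = 1.175 (for power = 0.88)
d = 0.25

n = 2 · ((2.576 + 1.175) / 0.25)²
n = 2 · (15.004)²
n ≈ 450.24
Round up to the next whole number: n = 451 per group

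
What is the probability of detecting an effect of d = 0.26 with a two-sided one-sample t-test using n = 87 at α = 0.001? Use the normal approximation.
Power ≈ 0.19

Power calculation (one-sample t-test, normal approximation):
z_β = d · √n - z_{α/2}
z_β = 0.26 · √87 - 3.291
z_β = 0.26 · 9.327 - 3.291
z_β = -0.865

Power = Φ(z_β) = Φ(-0.865) ≈ 0.193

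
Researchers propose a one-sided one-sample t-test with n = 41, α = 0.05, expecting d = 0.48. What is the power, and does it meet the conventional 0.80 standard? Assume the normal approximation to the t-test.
Power ≈ 0.92; the study is adequately powered (power ≥ 0.80)

Power calculation (one-sample t-test, normal approximation):
z_β = d · √n - z_α
z_β = 0.48 · √41 - 1.645
z_β = 0.48 · 6.403 - 1.645
z_β = 1.429

Power = Φ(z_β) = Φ(1.429) ≈ 0.923

Effect size d = 0.48 is small by Cohen's convention (0.2/0.5/0.8).

Threshold: power ≥ 0.80 is conventionally adequate.
Power ≈ 0.92 → the study is adequately powered (power ≥ 0.80).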